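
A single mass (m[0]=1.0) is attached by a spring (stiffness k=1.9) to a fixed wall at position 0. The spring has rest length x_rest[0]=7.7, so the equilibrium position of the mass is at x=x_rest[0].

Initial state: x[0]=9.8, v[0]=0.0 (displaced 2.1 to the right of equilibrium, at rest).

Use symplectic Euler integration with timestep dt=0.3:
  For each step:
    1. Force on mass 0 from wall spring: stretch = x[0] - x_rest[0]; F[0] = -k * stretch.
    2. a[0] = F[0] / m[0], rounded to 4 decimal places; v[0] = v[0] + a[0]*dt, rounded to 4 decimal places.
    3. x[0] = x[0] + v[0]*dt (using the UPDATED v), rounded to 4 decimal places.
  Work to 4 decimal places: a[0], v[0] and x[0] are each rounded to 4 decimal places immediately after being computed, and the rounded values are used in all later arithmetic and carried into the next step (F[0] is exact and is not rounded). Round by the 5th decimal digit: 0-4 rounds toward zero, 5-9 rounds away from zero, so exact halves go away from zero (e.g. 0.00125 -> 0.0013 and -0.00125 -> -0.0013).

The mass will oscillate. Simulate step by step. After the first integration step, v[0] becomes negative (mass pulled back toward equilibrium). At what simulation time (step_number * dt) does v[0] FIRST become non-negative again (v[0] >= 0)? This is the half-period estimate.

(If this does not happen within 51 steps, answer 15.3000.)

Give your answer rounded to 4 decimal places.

Step 0: x=[9.8000] v=[0.0000]
Step 1: x=[9.4409] v=[-1.1970]
Step 2: x=[8.7841] v=[-2.1893]
Step 3: x=[7.9419] v=[-2.8072]
Step 4: x=[7.0584] v=[-2.9451]
Step 5: x=[6.2846] v=[-2.5794]
Step 6: x=[5.7528] v=[-1.7726]
Step 7: x=[5.5540] v=[-0.6627]
Step 8: x=[5.7222] v=[0.5605]
First v>=0 after going negative at step 8, time=2.4000

Answer: 2.4000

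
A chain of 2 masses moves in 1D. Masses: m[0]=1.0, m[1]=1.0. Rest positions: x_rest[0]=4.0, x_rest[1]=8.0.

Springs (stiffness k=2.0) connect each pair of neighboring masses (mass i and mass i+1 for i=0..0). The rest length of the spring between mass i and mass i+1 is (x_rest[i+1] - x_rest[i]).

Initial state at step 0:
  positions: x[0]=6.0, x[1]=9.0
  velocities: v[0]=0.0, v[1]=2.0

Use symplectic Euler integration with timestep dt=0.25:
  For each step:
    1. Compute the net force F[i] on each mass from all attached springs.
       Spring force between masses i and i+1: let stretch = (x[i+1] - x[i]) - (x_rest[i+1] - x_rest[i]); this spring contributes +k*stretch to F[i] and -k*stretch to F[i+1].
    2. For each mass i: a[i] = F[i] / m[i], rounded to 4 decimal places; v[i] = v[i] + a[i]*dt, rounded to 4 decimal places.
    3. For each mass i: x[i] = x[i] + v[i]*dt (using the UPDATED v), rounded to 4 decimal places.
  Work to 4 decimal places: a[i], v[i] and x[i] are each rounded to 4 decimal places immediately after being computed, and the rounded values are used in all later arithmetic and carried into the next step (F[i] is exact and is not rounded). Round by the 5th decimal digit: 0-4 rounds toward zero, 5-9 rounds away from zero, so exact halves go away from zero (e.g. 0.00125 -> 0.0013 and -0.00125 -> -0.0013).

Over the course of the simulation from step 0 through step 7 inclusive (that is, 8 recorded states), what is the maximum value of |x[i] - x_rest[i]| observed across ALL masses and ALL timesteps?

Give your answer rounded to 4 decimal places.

Answer: 3.5678

Derivation:
Step 0: x=[6.0000 9.0000] v=[0.0000 2.0000]
Step 1: x=[5.8750 9.6250] v=[-0.5000 2.5000]
Step 2: x=[5.7188 10.2813] v=[-0.6250 2.6250]
Step 3: x=[5.6329 10.8673] v=[-0.3438 2.3438]
Step 4: x=[5.7013 11.2990] v=[0.2734 1.7266]
Step 5: x=[5.9694 11.5310] v=[1.0723 0.9278]
Step 6: x=[6.4327 11.5678] v=[1.8531 0.1470]
Step 7: x=[7.0379 11.4627] v=[2.4207 -0.4206]
Max displacement = 3.5678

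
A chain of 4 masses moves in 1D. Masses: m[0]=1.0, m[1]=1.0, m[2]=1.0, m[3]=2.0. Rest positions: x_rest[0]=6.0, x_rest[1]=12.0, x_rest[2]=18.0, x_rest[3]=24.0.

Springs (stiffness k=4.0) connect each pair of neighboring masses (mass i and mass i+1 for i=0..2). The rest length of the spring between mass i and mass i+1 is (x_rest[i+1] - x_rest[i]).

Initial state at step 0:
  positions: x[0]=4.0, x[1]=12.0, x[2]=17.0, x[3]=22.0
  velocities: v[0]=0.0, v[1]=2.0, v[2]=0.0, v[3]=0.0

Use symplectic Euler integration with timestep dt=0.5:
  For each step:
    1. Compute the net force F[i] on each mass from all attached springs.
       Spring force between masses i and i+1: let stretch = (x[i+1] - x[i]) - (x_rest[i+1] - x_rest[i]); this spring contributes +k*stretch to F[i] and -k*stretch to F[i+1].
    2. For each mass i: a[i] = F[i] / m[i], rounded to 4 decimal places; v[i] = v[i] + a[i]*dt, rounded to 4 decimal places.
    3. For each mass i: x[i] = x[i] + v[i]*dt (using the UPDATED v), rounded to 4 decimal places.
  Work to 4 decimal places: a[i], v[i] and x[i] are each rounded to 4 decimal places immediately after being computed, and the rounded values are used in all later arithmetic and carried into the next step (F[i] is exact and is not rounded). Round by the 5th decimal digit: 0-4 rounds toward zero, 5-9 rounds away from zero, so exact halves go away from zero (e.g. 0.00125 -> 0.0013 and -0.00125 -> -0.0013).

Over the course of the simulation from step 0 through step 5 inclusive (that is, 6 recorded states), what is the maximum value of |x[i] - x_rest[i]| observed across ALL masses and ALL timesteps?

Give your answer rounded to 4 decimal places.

Answer: 2.5000

Derivation:
Step 0: x=[4.0000 12.0000 17.0000 22.0000] v=[0.0000 2.0000 0.0000 0.0000]
Step 1: x=[6.0000 10.0000 17.0000 22.5000] v=[4.0000 -4.0000 0.0000 1.0000]
Step 2: x=[6.0000 11.0000 15.5000 23.2500] v=[0.0000 2.0000 -3.0000 1.5000]
Step 3: x=[5.0000 11.5000 17.2500 23.1250] v=[-2.0000 1.0000 3.5000 -0.2500]
Step 4: x=[4.5000 11.2500 19.1250 23.0625] v=[-1.0000 -0.5000 3.7500 -0.1250]
Step 5: x=[4.7500 12.1250 17.0625 24.0313] v=[0.5000 1.7500 -4.1250 1.9375]
Max displacement = 2.5000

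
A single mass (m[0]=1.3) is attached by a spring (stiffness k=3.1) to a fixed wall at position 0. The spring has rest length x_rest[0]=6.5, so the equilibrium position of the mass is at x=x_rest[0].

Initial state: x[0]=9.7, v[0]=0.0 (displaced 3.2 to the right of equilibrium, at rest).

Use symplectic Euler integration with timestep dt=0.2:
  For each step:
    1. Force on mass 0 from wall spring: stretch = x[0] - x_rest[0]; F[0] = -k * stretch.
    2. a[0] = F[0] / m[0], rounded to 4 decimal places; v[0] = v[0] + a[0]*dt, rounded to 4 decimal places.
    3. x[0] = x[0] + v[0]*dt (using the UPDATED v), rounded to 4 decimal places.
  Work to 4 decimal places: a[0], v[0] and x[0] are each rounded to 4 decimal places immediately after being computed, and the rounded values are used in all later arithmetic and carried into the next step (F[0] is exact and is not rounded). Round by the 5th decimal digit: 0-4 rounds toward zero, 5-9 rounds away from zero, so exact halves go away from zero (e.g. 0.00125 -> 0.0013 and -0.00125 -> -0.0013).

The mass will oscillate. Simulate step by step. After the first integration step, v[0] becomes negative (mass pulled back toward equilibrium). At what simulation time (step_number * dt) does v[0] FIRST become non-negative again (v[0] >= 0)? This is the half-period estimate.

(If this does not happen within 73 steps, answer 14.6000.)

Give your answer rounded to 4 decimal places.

Answer: 2.2000

Derivation:
Step 0: x=[9.7000] v=[0.0000]
Step 1: x=[9.3948] v=[-1.5262]
Step 2: x=[8.8134] v=[-2.9068]
Step 3: x=[8.0114] v=[-4.0101]
Step 4: x=[7.0652] v=[-4.7309]
Step 5: x=[6.0651] v=[-5.0005]
Step 6: x=[5.1065] v=[-4.7931]
Step 7: x=[4.2808] v=[-4.1285]
Step 8: x=[3.6668] v=[-3.0701]
Step 9: x=[3.3230] v=[-1.7189]
Step 10: x=[3.2823] v=[-0.2037]
Step 11: x=[3.5485] v=[1.3309]
First v>=0 after going negative at step 11, time=2.2000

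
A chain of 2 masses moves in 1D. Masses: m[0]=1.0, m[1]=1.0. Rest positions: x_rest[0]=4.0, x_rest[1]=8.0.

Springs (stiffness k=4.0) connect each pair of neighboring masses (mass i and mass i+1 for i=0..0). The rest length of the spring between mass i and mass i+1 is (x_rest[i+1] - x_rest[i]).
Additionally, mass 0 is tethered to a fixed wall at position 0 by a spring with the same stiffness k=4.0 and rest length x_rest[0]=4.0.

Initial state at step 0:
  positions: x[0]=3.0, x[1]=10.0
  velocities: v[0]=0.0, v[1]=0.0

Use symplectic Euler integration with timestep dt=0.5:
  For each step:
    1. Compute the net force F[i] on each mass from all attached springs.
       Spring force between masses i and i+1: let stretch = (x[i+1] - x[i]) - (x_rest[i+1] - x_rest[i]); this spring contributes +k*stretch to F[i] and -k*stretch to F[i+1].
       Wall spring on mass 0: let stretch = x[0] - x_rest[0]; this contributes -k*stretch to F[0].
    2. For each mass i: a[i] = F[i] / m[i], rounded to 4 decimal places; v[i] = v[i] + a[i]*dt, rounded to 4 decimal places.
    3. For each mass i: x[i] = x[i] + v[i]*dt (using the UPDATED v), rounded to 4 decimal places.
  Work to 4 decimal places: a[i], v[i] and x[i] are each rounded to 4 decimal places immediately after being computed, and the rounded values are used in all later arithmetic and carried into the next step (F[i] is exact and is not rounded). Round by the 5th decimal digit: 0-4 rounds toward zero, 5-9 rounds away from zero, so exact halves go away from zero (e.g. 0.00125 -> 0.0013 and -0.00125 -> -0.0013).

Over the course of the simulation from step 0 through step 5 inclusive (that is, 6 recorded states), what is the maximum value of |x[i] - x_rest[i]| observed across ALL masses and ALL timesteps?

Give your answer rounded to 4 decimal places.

Answer: 3.0000

Derivation:
Step 0: x=[3.0000 10.0000] v=[0.0000 0.0000]
Step 1: x=[7.0000 7.0000] v=[8.0000 -6.0000]
Step 2: x=[4.0000 8.0000] v=[-6.0000 2.0000]
Step 3: x=[1.0000 9.0000] v=[-6.0000 2.0000]
Step 4: x=[5.0000 6.0000] v=[8.0000 -6.0000]
Step 5: x=[5.0000 6.0000] v=[0.0000 0.0000]
Max displacement = 3.0000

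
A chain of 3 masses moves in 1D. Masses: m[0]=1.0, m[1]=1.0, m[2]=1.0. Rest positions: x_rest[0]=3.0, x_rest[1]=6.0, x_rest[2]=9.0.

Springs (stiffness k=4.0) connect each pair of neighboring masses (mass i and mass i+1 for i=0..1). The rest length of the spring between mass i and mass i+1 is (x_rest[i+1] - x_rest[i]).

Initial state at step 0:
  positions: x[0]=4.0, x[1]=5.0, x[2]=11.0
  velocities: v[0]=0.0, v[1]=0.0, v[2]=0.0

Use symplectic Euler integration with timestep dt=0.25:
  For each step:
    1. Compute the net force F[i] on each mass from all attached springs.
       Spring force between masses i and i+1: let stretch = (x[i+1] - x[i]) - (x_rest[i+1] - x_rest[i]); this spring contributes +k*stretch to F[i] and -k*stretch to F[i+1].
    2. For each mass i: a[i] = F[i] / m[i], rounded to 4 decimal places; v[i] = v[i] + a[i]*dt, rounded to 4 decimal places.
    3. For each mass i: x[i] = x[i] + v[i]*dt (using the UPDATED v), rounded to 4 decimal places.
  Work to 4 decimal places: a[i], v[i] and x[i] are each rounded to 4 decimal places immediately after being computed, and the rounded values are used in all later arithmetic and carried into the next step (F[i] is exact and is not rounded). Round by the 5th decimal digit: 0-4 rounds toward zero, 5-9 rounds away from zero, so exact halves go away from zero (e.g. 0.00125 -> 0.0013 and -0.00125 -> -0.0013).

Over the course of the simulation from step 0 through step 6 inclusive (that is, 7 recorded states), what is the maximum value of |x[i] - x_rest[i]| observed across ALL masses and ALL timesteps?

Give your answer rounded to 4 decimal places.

Step 0: x=[4.0000 5.0000 11.0000] v=[0.0000 0.0000 0.0000]
Step 1: x=[3.5000 6.2500 10.2500] v=[-2.0000 5.0000 -3.0000]
Step 2: x=[2.9375 7.8125 9.2500] v=[-2.2500 6.2500 -4.0000]
Step 3: x=[2.8438 8.5156 8.6406] v=[-0.3750 2.8125 -2.4375]
Step 4: x=[3.4180 7.8320 8.7500] v=[2.2968 -2.7343 0.4375]
Step 5: x=[4.3457 6.2744 9.3799] v=[3.7108 -6.2303 2.5195]
Step 6: x=[5.0056 5.0110 9.9834] v=[2.6395 -5.0535 2.4140]
Max displacement = 2.5156

Answer: 2.5156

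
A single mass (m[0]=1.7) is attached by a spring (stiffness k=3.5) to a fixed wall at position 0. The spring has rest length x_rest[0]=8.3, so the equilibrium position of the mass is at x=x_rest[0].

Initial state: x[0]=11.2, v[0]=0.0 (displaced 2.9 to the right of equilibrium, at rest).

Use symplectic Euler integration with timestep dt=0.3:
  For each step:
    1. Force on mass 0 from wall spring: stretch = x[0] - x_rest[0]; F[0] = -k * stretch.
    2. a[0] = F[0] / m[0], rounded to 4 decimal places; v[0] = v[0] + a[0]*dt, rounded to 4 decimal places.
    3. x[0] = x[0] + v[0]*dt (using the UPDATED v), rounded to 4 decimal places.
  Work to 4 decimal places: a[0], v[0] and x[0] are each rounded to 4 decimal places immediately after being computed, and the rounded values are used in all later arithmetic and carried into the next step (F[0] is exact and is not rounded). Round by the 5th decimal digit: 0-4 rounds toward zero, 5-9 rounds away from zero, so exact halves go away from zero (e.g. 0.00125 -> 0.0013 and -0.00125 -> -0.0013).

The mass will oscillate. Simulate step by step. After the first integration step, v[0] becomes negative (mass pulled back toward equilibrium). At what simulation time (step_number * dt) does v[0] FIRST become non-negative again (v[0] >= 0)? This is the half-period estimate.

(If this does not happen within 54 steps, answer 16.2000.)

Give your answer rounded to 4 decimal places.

Step 0: x=[11.2000] v=[0.0000]
Step 1: x=[10.6626] v=[-1.7912]
Step 2: x=[9.6875] v=[-3.2505]
Step 3: x=[8.4553] v=[-4.1075]
Step 4: x=[7.1943] v=[-4.2034]
Step 5: x=[6.1382] v=[-3.5205]
Step 6: x=[5.4826] v=[-2.1853]
Step 7: x=[5.3490] v=[-0.4452]
Step 8: x=[5.7623] v=[1.3775]
First v>=0 after going negative at step 8, time=2.4000

Answer: 2.4000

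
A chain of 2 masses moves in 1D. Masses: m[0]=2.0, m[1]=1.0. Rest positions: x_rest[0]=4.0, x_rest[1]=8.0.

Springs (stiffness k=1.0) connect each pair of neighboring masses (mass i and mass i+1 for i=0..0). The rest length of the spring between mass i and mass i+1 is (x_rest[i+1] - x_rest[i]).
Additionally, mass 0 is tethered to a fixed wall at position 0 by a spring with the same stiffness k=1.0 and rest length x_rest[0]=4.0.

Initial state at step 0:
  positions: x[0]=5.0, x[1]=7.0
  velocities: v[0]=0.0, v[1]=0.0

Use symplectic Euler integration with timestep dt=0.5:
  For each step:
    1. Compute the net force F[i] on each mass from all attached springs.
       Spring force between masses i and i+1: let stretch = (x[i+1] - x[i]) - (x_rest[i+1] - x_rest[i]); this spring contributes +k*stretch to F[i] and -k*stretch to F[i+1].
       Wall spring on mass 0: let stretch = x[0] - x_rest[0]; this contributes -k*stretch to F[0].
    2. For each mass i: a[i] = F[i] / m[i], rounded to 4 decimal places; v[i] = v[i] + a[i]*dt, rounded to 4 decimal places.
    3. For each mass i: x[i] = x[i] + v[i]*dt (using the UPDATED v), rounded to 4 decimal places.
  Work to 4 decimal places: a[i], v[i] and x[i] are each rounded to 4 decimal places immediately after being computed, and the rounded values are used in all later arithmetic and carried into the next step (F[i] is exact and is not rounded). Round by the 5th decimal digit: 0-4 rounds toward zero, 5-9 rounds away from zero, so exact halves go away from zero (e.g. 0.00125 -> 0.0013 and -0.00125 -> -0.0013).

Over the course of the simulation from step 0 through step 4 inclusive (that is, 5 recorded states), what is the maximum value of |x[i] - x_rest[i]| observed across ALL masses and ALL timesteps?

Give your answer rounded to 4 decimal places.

Answer: 1.3351

Derivation:
Step 0: x=[5.0000 7.0000] v=[0.0000 0.0000]
Step 1: x=[4.6250 7.5000] v=[-0.7500 1.0000]
Step 2: x=[4.0313 8.2813] v=[-1.1875 1.5625]
Step 3: x=[3.4649 9.0001] v=[-1.1328 1.4375]
Step 4: x=[3.1573 9.3351] v=[-0.6152 0.6699]
Max displacement = 1.3351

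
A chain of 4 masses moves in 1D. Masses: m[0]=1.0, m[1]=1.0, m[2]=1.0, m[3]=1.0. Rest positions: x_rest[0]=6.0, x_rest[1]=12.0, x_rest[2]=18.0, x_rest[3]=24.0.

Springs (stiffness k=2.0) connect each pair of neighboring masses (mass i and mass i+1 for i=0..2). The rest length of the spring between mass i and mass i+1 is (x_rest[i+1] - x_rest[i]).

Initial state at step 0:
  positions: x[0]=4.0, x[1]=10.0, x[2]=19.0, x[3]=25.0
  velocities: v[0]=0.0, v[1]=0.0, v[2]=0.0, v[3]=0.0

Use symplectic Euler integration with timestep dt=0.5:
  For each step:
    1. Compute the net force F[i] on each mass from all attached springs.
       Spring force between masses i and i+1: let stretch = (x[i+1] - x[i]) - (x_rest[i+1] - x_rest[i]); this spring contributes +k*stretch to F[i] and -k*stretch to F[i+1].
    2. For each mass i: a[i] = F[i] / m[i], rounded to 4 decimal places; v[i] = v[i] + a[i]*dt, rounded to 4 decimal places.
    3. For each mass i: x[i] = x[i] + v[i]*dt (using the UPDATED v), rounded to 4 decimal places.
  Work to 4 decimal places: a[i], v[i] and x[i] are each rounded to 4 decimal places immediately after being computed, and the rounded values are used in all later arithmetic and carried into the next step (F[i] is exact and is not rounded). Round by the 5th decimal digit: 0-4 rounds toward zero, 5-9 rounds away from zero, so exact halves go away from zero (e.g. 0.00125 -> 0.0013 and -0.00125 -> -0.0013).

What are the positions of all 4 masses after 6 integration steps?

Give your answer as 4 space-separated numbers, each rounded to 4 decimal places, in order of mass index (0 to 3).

Step 0: x=[4.0000 10.0000 19.0000 25.0000] v=[0.0000 0.0000 0.0000 0.0000]
Step 1: x=[4.0000 11.5000 17.5000 25.0000] v=[0.0000 3.0000 -3.0000 0.0000]
Step 2: x=[4.7500 12.2500 16.7500 24.2500] v=[1.5000 1.5000 -1.5000 -1.5000]
Step 3: x=[6.2500 11.5000 17.5000 22.7500] v=[3.0000 -1.5000 1.5000 -3.0000]
Step 4: x=[7.3750 11.1250 17.8750 21.6250] v=[2.2500 -0.7500 0.7500 -2.2500]
Step 5: x=[7.3750 12.2500 16.7500 21.6250] v=[0.0000 2.2500 -2.2500 0.0000]
Step 6: x=[6.8125 13.1875 15.8125 22.1875] v=[-1.1250 1.8750 -1.8750 1.1250]

Answer: 6.8125 13.1875 15.8125 22.1875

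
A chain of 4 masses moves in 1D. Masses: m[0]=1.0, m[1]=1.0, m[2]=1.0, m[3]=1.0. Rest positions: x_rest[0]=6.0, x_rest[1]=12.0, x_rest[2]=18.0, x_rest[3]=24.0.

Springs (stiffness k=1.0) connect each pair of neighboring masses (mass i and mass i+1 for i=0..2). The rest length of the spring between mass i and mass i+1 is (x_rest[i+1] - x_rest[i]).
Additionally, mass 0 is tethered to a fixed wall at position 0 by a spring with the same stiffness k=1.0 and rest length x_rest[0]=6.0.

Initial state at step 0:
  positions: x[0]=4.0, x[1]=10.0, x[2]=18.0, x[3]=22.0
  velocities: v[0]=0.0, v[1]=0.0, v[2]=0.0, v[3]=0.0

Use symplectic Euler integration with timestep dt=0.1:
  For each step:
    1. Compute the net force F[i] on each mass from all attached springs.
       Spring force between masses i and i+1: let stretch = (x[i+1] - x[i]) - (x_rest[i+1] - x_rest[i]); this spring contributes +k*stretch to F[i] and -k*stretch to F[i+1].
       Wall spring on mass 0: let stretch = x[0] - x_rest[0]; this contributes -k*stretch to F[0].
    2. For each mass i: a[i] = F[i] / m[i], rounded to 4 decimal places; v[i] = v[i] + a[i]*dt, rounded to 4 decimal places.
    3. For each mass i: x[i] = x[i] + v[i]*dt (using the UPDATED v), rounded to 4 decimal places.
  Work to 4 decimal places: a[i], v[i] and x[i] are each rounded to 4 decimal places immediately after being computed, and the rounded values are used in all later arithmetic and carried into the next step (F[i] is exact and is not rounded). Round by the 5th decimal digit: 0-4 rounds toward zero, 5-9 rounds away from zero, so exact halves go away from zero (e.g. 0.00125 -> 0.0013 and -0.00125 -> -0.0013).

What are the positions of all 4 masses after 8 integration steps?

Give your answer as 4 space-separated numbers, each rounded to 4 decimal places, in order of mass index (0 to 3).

Answer: 4.6773 10.6038 16.7960 22.6021

Derivation:
Step 0: x=[4.0000 10.0000 18.0000 22.0000] v=[0.0000 0.0000 0.0000 0.0000]
Step 1: x=[4.0200 10.0200 17.9600 22.0200] v=[0.2000 0.2000 -0.4000 0.2000]
Step 2: x=[4.0598 10.0594 17.8812 22.0594] v=[0.3980 0.3940 -0.7880 0.3940]
Step 3: x=[4.1190 10.1170 17.7660 22.1170] v=[0.5920 0.5762 -1.1524 0.5762]
Step 4: x=[4.1970 10.1911 17.6178 22.1911] v=[0.7799 0.7413 -1.4822 0.7411]
Step 5: x=[4.2930 10.2796 17.4411 22.2795] v=[0.9596 0.8846 -1.7675 0.8838]
Step 6: x=[4.4059 10.3798 17.2411 22.3795] v=[1.1290 1.0021 -1.9998 1.0000]
Step 7: x=[4.5345 10.4889 17.0239 22.4881] v=[1.2858 1.0908 -2.1721 1.0862]
Step 8: x=[4.6773 10.6038 16.7960 22.6021] v=[1.4278 1.1489 -2.2792 1.1398]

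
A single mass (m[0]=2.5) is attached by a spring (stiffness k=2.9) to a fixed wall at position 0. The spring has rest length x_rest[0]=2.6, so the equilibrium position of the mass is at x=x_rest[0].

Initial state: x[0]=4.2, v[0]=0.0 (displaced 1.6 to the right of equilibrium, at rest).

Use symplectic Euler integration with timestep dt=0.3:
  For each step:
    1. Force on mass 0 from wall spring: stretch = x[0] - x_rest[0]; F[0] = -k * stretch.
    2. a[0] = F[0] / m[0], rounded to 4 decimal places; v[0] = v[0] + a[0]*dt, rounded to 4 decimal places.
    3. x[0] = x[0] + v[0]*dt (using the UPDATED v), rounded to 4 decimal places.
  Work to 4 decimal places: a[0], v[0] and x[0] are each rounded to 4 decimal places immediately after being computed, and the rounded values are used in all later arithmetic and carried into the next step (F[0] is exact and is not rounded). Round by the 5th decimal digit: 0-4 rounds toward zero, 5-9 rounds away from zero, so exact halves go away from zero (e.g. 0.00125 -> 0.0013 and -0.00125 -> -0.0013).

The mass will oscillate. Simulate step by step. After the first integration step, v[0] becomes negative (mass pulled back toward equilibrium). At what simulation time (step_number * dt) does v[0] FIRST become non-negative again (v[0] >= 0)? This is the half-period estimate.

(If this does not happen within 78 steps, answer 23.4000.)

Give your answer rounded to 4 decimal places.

Step 0: x=[4.2000] v=[0.0000]
Step 1: x=[4.0330] v=[-0.5568]
Step 2: x=[3.7164] v=[-1.0555]
Step 3: x=[3.2832] v=[-1.4440]
Step 4: x=[2.7787] v=[-1.6818]
Step 5: x=[2.2555] v=[-1.7440]
Step 6: x=[1.7683] v=[-1.6241]
Step 7: x=[1.3679] v=[-1.3347]
Step 8: x=[1.0961] v=[-0.9059]
Step 9: x=[0.9813] v=[-0.3826]
Step 10: x=[1.0355] v=[0.1807]
First v>=0 after going negative at step 10, time=3.0000

Answer: 3.0000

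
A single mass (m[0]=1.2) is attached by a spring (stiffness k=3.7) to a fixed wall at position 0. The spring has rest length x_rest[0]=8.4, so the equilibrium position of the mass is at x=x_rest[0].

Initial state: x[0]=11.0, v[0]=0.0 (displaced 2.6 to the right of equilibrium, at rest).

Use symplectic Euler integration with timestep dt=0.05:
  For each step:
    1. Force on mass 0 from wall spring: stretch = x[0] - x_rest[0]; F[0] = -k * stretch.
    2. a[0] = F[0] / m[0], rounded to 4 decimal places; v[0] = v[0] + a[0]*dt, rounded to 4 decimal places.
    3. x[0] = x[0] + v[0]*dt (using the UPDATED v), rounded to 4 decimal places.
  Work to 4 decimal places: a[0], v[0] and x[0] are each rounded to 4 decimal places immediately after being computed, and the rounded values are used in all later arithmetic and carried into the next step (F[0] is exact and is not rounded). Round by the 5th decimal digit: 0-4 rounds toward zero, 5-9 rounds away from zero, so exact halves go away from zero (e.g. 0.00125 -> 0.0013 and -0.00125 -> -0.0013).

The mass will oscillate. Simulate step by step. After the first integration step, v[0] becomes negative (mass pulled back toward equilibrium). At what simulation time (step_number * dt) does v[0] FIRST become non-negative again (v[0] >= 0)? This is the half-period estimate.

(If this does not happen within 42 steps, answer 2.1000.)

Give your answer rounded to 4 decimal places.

Answer: 1.8000

Derivation:
Step 0: x=[11.0000] v=[0.0000]
Step 1: x=[10.9800] v=[-0.4008]
Step 2: x=[10.9401] v=[-0.7986]
Step 3: x=[10.8806] v=[-1.1902]
Step 4: x=[10.8020] v=[-1.5726]
Step 5: x=[10.7049] v=[-1.9429]
Step 6: x=[10.5900] v=[-2.2982]
Step 7: x=[10.4582] v=[-2.6358]
Step 8: x=[10.3105] v=[-2.9531]
Step 9: x=[10.1481] v=[-3.2476]
Step 10: x=[9.9722] v=[-3.5171]
Step 11: x=[9.7842] v=[-3.7595]
Step 12: x=[9.5856] v=[-3.9729]
Step 13: x=[9.3778] v=[-4.1557]
Step 14: x=[9.1625] v=[-4.3064]
Step 15: x=[8.9413] v=[-4.4240]
Step 16: x=[8.7159] v=[-4.5075]
Step 17: x=[8.4881] v=[-4.5562]
Step 18: x=[8.2596] v=[-4.5698]
Step 19: x=[8.0322] v=[-4.5482]
Step 20: x=[7.8076] v=[-4.4915]
Step 21: x=[7.5876] v=[-4.4002]
Step 22: x=[7.3739] v=[-4.2750]
Step 23: x=[7.1681] v=[-4.1168]
Step 24: x=[6.9718] v=[-3.9269]
Step 25: x=[6.7865] v=[-3.7067]
Step 26: x=[6.6136] v=[-3.4580]
Step 27: x=[6.4545] v=[-3.1826]
Step 28: x=[6.3104] v=[-2.8827]
Step 29: x=[6.1824] v=[-2.5606]
Step 30: x=[6.0715] v=[-2.2187]
Step 31: x=[5.9785] v=[-1.8597]
Step 32: x=[5.9042] v=[-1.4864]
Step 33: x=[5.8491] v=[-1.1016]
Step 34: x=[5.8137] v=[-0.7083]
Step 35: x=[5.7982] v=[-0.3096]
Step 36: x=[5.8028] v=[0.0915]
First v>=0 after going negative at step 36, time=1.8000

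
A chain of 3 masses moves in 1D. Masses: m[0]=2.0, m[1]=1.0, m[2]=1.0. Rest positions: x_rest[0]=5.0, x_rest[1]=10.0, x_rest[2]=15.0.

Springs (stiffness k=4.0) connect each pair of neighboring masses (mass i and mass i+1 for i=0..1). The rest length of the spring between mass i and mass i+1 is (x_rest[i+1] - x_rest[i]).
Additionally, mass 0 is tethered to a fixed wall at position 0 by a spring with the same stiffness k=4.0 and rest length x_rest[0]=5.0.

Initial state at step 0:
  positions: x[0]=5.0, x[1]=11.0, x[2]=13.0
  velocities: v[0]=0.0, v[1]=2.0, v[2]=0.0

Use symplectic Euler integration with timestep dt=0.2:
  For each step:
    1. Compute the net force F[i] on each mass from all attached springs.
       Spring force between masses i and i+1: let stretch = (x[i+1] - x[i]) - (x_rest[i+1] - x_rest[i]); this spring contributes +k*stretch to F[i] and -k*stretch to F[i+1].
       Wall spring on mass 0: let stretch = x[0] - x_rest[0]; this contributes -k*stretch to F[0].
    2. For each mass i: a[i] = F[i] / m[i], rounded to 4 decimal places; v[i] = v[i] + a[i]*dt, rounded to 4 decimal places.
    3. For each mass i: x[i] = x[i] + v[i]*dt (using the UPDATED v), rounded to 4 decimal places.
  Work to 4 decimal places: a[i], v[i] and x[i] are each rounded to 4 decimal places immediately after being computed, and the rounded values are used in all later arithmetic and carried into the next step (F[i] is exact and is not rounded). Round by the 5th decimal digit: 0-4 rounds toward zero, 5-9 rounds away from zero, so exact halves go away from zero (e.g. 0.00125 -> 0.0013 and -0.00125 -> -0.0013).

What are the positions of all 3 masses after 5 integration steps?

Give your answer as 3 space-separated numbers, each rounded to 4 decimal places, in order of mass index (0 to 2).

Step 0: x=[5.0000 11.0000 13.0000] v=[0.0000 2.0000 0.0000]
Step 1: x=[5.0800 10.7600 13.4800] v=[0.4000 -1.2000 2.4000]
Step 2: x=[5.2080 10.0464 14.3248] v=[0.6400 -3.5680 4.2240]
Step 3: x=[5.3064 9.2432 15.2851] v=[0.4922 -4.0160 4.8013]
Step 4: x=[5.2953 8.7768 16.0787] v=[-0.0556 -2.3319 3.9678]
Step 5: x=[5.1391 8.9217 16.5040] v=[-0.7811 0.7244 2.1263]

Answer: 5.1391 8.9217 16.5040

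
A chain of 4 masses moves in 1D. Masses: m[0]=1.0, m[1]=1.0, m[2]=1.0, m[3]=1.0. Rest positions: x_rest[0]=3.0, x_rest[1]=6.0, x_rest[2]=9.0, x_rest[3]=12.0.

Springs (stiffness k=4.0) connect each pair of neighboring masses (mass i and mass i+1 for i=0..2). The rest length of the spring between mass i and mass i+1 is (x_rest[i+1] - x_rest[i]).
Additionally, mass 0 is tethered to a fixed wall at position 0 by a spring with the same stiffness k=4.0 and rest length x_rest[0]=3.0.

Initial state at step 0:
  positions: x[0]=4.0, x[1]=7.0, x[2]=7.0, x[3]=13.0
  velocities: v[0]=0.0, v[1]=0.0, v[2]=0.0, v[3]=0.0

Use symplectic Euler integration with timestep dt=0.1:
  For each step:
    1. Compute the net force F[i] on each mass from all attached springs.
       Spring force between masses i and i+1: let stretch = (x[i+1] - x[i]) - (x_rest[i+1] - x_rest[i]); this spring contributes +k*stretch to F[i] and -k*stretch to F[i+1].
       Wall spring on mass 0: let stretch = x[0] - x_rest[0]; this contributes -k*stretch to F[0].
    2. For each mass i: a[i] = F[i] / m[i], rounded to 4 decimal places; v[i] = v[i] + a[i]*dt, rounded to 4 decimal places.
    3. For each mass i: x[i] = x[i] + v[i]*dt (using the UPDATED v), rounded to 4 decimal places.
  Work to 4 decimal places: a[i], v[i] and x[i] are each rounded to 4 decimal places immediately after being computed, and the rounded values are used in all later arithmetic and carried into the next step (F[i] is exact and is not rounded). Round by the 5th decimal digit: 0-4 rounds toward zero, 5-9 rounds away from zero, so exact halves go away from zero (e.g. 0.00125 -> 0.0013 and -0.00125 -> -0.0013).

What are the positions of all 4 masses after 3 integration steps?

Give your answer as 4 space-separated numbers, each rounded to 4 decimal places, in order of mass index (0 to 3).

Step 0: x=[4.0000 7.0000 7.0000 13.0000] v=[0.0000 0.0000 0.0000 0.0000]
Step 1: x=[3.9600 6.8800 7.2400 12.8800] v=[-0.4000 -1.2000 2.4000 -1.2000]
Step 2: x=[3.8784 6.6576 7.6912 12.6544] v=[-0.8160 -2.2240 4.5120 -2.2560]
Step 3: x=[3.7528 6.3654 8.2996 12.3503] v=[-1.2557 -2.9222 6.0838 -3.0413]

Answer: 3.7528 6.3654 8.2996 12.3503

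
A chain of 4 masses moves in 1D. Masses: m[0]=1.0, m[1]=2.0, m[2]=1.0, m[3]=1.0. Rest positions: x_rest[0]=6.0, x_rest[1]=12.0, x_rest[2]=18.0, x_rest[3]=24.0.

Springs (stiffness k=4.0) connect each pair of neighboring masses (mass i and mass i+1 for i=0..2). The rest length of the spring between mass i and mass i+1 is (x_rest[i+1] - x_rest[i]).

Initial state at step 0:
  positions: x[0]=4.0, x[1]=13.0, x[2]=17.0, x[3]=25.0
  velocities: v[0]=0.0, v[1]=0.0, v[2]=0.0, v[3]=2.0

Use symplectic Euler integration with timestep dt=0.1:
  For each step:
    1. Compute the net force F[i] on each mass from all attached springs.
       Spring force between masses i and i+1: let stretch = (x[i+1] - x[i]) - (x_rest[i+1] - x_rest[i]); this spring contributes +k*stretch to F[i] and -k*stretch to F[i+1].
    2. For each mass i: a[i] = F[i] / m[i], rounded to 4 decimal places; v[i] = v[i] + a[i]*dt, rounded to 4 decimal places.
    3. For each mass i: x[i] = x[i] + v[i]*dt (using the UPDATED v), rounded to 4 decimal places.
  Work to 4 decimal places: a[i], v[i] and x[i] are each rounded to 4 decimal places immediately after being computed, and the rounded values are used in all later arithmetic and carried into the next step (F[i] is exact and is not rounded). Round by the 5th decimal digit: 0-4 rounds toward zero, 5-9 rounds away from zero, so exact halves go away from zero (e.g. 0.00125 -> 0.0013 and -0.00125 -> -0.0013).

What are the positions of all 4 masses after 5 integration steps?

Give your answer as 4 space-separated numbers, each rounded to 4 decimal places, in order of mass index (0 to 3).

Step 0: x=[4.0000 13.0000 17.0000 25.0000] v=[0.0000 0.0000 0.0000 2.0000]
Step 1: x=[4.1200 12.9000 17.1600 25.1200] v=[1.2000 -1.0000 1.6000 1.2000]
Step 2: x=[4.3512 12.7096 17.4680 25.1616] v=[2.3120 -1.9040 3.0800 0.4160]
Step 3: x=[4.6767 12.4472 17.8934 25.1355] v=[3.2554 -2.6240 4.2541 -0.2614]
Step 4: x=[5.0731 12.1383 18.3907 25.0597] v=[3.9636 -3.0889 4.9725 -0.7582]
Step 5: x=[5.5121 11.8132 18.9046 24.9571] v=[4.3897 -3.2515 5.1391 -1.0258]

Answer: 5.5121 11.8132 18.9046 24.9571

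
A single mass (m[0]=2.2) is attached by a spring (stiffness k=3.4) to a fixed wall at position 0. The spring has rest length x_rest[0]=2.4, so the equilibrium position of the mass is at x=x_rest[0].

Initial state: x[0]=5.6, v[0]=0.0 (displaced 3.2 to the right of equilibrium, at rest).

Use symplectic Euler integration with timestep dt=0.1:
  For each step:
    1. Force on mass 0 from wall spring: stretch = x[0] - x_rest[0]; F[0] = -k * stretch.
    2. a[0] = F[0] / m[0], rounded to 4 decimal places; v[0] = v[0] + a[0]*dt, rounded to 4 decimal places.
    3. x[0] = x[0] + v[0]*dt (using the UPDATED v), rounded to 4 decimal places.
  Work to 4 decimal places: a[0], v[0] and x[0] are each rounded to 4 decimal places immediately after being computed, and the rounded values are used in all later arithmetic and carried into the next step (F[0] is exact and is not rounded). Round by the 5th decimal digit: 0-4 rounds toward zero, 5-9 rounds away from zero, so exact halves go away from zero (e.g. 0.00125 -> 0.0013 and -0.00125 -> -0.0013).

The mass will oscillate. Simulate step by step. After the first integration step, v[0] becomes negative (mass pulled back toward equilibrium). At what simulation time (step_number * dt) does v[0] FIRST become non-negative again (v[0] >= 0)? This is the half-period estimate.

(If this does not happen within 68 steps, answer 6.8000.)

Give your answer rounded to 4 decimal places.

Answer: 2.6000

Derivation:
Step 0: x=[5.6000] v=[0.0000]
Step 1: x=[5.5505] v=[-0.4946]
Step 2: x=[5.4524] v=[-0.9815]
Step 3: x=[5.3071] v=[-1.4532]
Step 4: x=[5.1169] v=[-1.9025]
Step 5: x=[4.8847] v=[-2.3224]
Step 6: x=[4.6141] v=[-2.7064]
Step 7: x=[4.3092] v=[-3.0486]
Step 8: x=[3.9748] v=[-3.3437]
Step 9: x=[3.6161] v=[-3.5871]
Step 10: x=[3.2386] v=[-3.7750]
Step 11: x=[2.8481] v=[-3.9046]
Step 12: x=[2.4507] v=[-3.9739]
Step 13: x=[2.0525] v=[-3.9817]
Step 14: x=[1.6597] v=[-3.9280]
Step 15: x=[1.2783] v=[-3.8136]
Step 16: x=[0.9143] v=[-3.6403]
Step 17: x=[0.5732] v=[-3.4107]
Step 18: x=[0.2604] v=[-3.1284]
Step 19: x=[-0.0194] v=[-2.7977]
Step 20: x=[-0.2618] v=[-2.4238]
Step 21: x=[-0.4630] v=[-2.0124]
Step 22: x=[-0.6200] v=[-1.5699]
Step 23: x=[-0.7303] v=[-1.1032]
Step 24: x=[-0.7922] v=[-0.6194]
Step 25: x=[-0.8048] v=[-0.1261]
Step 26: x=[-0.7679] v=[0.3692]
First v>=0 after going negative at step 26, time=2.6000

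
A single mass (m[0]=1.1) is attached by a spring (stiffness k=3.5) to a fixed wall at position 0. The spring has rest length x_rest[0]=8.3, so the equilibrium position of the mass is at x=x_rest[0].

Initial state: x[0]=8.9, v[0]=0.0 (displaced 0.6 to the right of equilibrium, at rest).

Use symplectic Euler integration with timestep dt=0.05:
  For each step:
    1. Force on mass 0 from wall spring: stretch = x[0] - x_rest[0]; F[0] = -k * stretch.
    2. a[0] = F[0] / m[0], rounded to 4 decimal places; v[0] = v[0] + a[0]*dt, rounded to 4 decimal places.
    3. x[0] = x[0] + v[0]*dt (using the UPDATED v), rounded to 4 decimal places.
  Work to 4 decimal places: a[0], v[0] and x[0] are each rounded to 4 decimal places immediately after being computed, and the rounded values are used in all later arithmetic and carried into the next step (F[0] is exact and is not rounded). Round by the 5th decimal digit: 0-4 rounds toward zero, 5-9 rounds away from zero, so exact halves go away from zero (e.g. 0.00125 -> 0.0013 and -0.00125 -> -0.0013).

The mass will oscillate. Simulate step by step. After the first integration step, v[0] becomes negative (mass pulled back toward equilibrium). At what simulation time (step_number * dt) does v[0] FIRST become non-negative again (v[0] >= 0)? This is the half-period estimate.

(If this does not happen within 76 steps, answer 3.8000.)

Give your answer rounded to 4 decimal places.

Step 0: x=[8.9000] v=[0.0000]
Step 1: x=[8.8952] v=[-0.0955]
Step 2: x=[8.8857] v=[-0.1902]
Step 3: x=[8.8715] v=[-0.2834]
Step 4: x=[8.8528] v=[-0.3743]
Step 5: x=[8.8297] v=[-0.4622]
Step 6: x=[8.8024] v=[-0.5465]
Step 7: x=[8.7711] v=[-0.6264]
Step 8: x=[8.7360] v=[-0.7014]
Step 9: x=[8.6975] v=[-0.7708]
Step 10: x=[8.6558] v=[-0.8340]
Step 11: x=[8.6113] v=[-0.8906]
Step 12: x=[8.5643] v=[-0.9401]
Step 13: x=[8.5152] v=[-0.9822]
Step 14: x=[8.4644] v=[-1.0164]
Step 15: x=[8.4123] v=[-1.0426]
Step 16: x=[8.3593] v=[-1.0605]
Step 17: x=[8.3058] v=[-1.0699]
Step 18: x=[8.2523] v=[-1.0708]
Step 19: x=[8.1991] v=[-1.0632]
Step 20: x=[8.1467] v=[-1.0472]
Step 21: x=[8.0956] v=[-1.0228]
Step 22: x=[8.0461] v=[-0.9903]
Step 23: x=[7.9986] v=[-0.9499]
Step 24: x=[7.9535] v=[-0.9020]
Step 25: x=[7.9112] v=[-0.8469]
Step 26: x=[7.8720] v=[-0.7850]
Step 27: x=[7.8362] v=[-0.7169]
Step 28: x=[7.8040] v=[-0.6431]
Step 29: x=[7.7758] v=[-0.5642]
Step 30: x=[7.7518] v=[-0.4808]
Step 31: x=[7.7321] v=[-0.3936]
Step 32: x=[7.7169] v=[-0.3033]
Step 33: x=[7.7064] v=[-0.2105]
Step 34: x=[7.7006] v=[-0.1161]
Step 35: x=[7.6996] v=[-0.0207]
Step 36: x=[7.7033] v=[0.0748]
First v>=0 after going negative at step 36, time=1.8000

Answer: 1.8000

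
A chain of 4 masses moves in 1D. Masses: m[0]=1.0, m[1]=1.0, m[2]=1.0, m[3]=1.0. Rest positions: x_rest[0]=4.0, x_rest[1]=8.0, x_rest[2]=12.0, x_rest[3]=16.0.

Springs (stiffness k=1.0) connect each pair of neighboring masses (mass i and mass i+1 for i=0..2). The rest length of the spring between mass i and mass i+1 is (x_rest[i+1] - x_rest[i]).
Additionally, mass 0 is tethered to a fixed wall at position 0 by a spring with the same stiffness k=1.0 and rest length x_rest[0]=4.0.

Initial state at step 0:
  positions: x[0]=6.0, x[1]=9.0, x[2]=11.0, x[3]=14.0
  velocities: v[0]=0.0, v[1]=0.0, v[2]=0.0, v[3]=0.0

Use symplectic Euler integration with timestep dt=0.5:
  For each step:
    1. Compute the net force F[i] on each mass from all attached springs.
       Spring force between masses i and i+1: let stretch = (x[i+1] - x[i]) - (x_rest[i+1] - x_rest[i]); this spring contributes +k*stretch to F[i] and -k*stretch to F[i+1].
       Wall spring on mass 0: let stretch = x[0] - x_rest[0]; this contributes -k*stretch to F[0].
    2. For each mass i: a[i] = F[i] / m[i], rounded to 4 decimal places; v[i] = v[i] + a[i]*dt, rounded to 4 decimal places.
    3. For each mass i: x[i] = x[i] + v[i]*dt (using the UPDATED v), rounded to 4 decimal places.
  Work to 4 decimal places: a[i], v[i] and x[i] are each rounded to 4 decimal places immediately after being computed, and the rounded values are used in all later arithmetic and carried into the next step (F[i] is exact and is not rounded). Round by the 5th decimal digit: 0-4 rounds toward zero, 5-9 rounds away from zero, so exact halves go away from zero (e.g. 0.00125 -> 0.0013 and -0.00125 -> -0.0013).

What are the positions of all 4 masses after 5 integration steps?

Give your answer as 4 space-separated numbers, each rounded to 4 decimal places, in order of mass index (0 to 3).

Step 0: x=[6.0000 9.0000 11.0000 14.0000] v=[0.0000 0.0000 0.0000 0.0000]
Step 1: x=[5.2500 8.7500 11.2500 14.2500] v=[-1.5000 -0.5000 0.5000 0.5000]
Step 2: x=[4.0625 8.2500 11.6250 14.7500] v=[-2.3750 -1.0000 0.7500 1.0000]
Step 3: x=[2.9063 7.5469 11.9375 15.4688] v=[-2.3125 -1.4063 0.6250 1.4375]
Step 4: x=[2.1836 6.7813 12.0352 16.3048] v=[-1.4454 -1.5313 0.1954 1.6719]
Step 5: x=[2.0644 6.1797 11.8868 17.0734] v=[-0.2384 -1.2032 -0.2968 1.5371]

Answer: 2.0644 6.1797 11.8868 17.0734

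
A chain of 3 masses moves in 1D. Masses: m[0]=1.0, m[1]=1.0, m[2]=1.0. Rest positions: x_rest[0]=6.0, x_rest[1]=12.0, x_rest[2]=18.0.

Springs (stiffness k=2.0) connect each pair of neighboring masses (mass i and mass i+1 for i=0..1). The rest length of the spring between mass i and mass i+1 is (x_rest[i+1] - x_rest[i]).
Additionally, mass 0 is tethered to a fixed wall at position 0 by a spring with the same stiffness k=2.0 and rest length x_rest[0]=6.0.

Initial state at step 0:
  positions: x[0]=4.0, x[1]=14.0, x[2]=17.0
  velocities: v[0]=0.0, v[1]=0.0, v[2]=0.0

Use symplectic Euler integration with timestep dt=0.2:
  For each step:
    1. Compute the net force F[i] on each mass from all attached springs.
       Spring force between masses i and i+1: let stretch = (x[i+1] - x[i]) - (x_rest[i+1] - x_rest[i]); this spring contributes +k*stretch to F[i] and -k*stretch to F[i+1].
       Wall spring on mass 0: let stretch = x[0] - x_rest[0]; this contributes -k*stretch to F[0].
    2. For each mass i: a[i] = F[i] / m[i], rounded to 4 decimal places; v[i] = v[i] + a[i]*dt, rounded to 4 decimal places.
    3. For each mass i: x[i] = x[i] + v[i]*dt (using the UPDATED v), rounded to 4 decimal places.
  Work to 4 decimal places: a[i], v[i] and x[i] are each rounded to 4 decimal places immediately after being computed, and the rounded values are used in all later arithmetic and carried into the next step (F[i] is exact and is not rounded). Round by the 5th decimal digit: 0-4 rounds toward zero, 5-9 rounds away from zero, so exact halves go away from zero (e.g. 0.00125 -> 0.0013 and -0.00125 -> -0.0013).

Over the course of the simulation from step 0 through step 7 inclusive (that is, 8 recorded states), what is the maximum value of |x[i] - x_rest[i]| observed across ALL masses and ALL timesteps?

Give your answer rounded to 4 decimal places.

Step 0: x=[4.0000 14.0000 17.0000] v=[0.0000 0.0000 0.0000]
Step 1: x=[4.4800 13.4400 17.2400] v=[2.4000 -2.8000 1.2000]
Step 2: x=[5.3184 12.4672 17.6560] v=[4.1920 -4.8640 2.0800]
Step 3: x=[6.3032 11.3376 18.1369] v=[4.9242 -5.6480 2.4045]
Step 4: x=[7.1865 10.3492 18.5539] v=[4.4167 -4.9420 2.0848]
Step 5: x=[7.7479 9.7642 18.7945] v=[2.8072 -2.9252 1.2029]
Step 6: x=[7.8508 9.7403 18.7927] v=[0.5146 -0.1196 -0.0092]
Step 7: x=[7.4768 10.2894 18.5467] v=[-1.8699 2.7456 -1.2302]
Max displacement = 2.2597

Answer: 2.2597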